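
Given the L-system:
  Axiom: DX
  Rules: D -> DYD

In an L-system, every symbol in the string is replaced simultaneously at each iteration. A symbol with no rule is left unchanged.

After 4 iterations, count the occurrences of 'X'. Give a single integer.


Step 0: DX  (1 'X')
Step 1: DYDX  (1 'X')
Step 2: DYDYDYDX  (1 'X')
Step 3: DYDYDYDYDYDYDYDX  (1 'X')
Step 4: DYDYDYDYDYDYDYDYDYDYDYDYDYDYDYDX  (1 'X')

Answer: 1


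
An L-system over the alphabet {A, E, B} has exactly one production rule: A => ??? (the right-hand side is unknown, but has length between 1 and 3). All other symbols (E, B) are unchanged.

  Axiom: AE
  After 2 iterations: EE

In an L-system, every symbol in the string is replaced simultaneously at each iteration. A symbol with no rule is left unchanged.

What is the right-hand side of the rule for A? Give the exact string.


Trying A => E:
  Step 0: AE
  Step 1: EE
  Step 2: EE
Matches the given result.

Answer: E


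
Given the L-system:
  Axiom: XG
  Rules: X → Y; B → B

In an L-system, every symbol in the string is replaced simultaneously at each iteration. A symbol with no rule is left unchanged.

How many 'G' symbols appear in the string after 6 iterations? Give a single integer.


Step 0: XG  (1 'G')
Step 1: YG  (1 'G')
Step 2: YG  (1 'G')
Step 3: YG  (1 'G')
Step 4: YG  (1 'G')
Step 5: YG  (1 'G')
Step 6: YG  (1 'G')

Answer: 1


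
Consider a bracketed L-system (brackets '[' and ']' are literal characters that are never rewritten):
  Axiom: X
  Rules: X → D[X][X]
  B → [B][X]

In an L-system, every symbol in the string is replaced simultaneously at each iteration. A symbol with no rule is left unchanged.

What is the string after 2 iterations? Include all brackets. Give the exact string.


Answer: D[D[X][X]][D[X][X]]

Derivation:
Step 0: X
Step 1: D[X][X]
Step 2: D[D[X][X]][D[X][X]]


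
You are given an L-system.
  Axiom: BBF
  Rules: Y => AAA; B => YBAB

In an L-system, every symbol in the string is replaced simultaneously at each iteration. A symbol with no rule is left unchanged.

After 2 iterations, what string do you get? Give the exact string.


Step 0: BBF
Step 1: YBABYBABF
Step 2: AAAYBABAYBABAAAYBABAYBABF

Answer: AAAYBABAYBABAAAYBABAYBABF


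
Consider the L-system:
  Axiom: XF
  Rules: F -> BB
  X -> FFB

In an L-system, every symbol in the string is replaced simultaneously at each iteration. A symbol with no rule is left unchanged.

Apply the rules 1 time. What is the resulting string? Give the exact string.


Answer: FFBBB

Derivation:
Step 0: XF
Step 1: FFBBB


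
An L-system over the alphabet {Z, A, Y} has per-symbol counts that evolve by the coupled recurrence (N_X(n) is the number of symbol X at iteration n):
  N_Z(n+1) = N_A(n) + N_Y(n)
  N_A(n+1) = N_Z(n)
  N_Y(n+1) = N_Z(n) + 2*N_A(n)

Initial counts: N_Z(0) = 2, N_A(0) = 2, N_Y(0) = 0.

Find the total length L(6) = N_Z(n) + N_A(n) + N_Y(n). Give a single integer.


Answer: 160

Derivation:
Step 0: N_Z=2, N_A=2, N_Y=0, L=4
Step 1: N_Z=2, N_A=2, N_Y=6, L=10
Step 2: N_Z=8, N_A=2, N_Y=6, L=16
Step 3: N_Z=8, N_A=8, N_Y=12, L=28
Step 4: N_Z=20, N_A=8, N_Y=24, L=52
Step 5: N_Z=32, N_A=20, N_Y=36, L=88
Step 6: N_Z=56, N_A=32, N_Y=72, L=160


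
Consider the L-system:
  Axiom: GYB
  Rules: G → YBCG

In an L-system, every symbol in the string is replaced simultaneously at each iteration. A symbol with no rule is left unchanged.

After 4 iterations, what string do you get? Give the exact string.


Step 0: GYB
Step 1: YBCGYB
Step 2: YBCYBCGYB
Step 3: YBCYBCYBCGYB
Step 4: YBCYBCYBCYBCGYB

Answer: YBCYBCYBCYBCGYB


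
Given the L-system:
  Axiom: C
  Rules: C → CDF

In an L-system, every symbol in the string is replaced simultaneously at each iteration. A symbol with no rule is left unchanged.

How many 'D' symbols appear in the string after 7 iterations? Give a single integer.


Step 0: C  (0 'D')
Step 1: CDF  (1 'D')
Step 2: CDFDF  (2 'D')
Step 3: CDFDFDF  (3 'D')
Step 4: CDFDFDFDF  (4 'D')
Step 5: CDFDFDFDFDF  (5 'D')
Step 6: CDFDFDFDFDFDF  (6 'D')
Step 7: CDFDFDFDFDFDFDF  (7 'D')

Answer: 7


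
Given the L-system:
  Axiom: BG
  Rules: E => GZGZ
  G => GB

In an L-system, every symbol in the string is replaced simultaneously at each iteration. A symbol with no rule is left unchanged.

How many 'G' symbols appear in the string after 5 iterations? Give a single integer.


Step 0: BG  (1 'G')
Step 1: BGB  (1 'G')
Step 2: BGBB  (1 'G')
Step 3: BGBBB  (1 'G')
Step 4: BGBBBB  (1 'G')
Step 5: BGBBBBB  (1 'G')

Answer: 1


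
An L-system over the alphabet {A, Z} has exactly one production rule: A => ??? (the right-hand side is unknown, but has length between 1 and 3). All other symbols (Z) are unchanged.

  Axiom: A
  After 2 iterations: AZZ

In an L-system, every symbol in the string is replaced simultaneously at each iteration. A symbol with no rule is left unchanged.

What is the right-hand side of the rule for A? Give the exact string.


Trying A => AZ:
  Step 0: A
  Step 1: AZ
  Step 2: AZZ
Matches the given result.

Answer: AZ


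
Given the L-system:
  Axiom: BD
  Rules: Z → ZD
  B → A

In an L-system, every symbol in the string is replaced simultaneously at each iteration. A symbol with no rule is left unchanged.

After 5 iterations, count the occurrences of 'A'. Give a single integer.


Step 0: BD  (0 'A')
Step 1: AD  (1 'A')
Step 2: AD  (1 'A')
Step 3: AD  (1 'A')
Step 4: AD  (1 'A')
Step 5: AD  (1 'A')

Answer: 1


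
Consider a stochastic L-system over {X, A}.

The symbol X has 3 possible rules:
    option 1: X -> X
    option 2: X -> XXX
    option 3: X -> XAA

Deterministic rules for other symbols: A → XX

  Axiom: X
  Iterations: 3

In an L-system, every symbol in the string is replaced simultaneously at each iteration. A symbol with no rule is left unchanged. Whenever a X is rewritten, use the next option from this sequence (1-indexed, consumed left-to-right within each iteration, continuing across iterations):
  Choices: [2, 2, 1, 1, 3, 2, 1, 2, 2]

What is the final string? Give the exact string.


Step 0: X
Step 1: XXX  (used choices [2])
Step 2: XXXXX  (used choices [2, 1, 1])
Step 3: XAAXXXXXXXXXX  (used choices [3, 2, 1, 2, 2])

Answer: XAAXXXXXXXXXX


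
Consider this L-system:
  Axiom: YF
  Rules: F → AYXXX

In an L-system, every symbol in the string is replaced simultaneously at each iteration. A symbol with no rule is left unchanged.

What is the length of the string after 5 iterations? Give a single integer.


Answer: 6

Derivation:
Step 0: length = 2
Step 1: length = 6
Step 2: length = 6
Step 3: length = 6
Step 4: length = 6
Step 5: length = 6


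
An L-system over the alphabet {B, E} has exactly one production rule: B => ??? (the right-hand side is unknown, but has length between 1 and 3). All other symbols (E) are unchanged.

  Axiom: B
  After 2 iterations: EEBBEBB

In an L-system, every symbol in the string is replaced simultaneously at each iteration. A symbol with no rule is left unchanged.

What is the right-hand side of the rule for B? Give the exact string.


Answer: EBB

Derivation:
Trying B => EBB:
  Step 0: B
  Step 1: EBB
  Step 2: EEBBEBB
Matches the given result.


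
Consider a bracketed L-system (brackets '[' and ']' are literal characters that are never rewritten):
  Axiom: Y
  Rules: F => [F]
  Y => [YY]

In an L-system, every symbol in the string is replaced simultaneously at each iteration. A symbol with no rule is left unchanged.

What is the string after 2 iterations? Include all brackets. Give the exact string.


Answer: [[YY][YY]]

Derivation:
Step 0: Y
Step 1: [YY]
Step 2: [[YY][YY]]


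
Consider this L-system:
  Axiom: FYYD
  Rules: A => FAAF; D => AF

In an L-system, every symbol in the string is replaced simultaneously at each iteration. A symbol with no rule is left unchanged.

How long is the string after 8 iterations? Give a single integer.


Answer: 386

Derivation:
Step 0: length = 4
Step 1: length = 5
Step 2: length = 8
Step 3: length = 14
Step 4: length = 26
Step 5: length = 50
Step 6: length = 98
Step 7: length = 194
Step 8: length = 386


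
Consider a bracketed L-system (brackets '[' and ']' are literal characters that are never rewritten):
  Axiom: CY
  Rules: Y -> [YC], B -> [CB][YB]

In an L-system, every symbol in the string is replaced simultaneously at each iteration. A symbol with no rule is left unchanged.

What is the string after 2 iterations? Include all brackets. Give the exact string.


Answer: C[[YC]C]

Derivation:
Step 0: CY
Step 1: C[YC]
Step 2: C[[YC]C]


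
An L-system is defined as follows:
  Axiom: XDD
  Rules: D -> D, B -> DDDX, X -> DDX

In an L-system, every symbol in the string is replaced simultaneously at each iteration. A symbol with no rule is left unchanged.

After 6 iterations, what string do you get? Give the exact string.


Answer: DDDDDDDDDDDDXDD

Derivation:
Step 0: XDD
Step 1: DDXDD
Step 2: DDDDXDD
Step 3: DDDDDDXDD
Step 4: DDDDDDDDXDD
Step 5: DDDDDDDDDDXDD
Step 6: DDDDDDDDDDDDXDD


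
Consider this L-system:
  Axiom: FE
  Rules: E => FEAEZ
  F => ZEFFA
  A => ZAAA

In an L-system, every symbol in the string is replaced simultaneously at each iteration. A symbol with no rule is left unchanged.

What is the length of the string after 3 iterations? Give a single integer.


Answer: 148

Derivation:
Step 0: length = 2
Step 1: length = 10
Step 2: length = 40
Step 3: length = 148


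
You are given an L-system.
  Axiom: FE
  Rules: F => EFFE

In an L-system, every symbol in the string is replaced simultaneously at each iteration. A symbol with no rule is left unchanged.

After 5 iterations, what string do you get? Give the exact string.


Answer: EEEEEFFEEFFEEEEFFEEFFEEEEEEFFEEFFEEEEFFEEFFEEEEEEEEFFEEFFEEEEFFEEFFEEEEEEFFEEFFEEEEFFEEFFEEEEEE

Derivation:
Step 0: FE
Step 1: EFFEE
Step 2: EEFFEEFFEEE
Step 3: EEEFFEEFFEEEEFFEEFFEEEE
Step 4: EEEEFFEEFFEEEEFFEEFFEEEEEEFFEEFFEEEEFFEEFFEEEEE
Step 5: EEEEEFFEEFFEEEEFFEEFFEEEEEEFFEEFFEEEEFFEEFFEEEEEEEEFFEEFFEEEEFFEEFFEEEEEEFFEEFFEEEEFFEEFFEEEEEE


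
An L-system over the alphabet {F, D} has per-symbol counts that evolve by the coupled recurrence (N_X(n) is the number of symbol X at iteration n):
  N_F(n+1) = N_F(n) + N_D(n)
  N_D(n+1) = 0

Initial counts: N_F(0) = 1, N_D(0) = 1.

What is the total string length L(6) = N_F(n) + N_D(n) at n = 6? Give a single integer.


Answer: 2

Derivation:
Step 0: N_F=1, N_D=1, L=2
Step 1: N_F=2, N_D=0, L=2
Step 2: N_F=2, N_D=0, L=2
Step 3: N_F=2, N_D=0, L=2
Step 4: N_F=2, N_D=0, L=2
Step 5: N_F=2, N_D=0, L=2
Step 6: N_F=2, N_D=0, L=2


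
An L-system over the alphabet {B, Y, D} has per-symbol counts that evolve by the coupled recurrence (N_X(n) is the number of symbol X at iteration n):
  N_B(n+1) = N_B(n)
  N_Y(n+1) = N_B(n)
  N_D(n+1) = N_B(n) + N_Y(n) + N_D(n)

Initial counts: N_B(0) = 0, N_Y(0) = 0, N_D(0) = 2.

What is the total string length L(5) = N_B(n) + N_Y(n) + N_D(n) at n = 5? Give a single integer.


Step 0: N_B=0, N_Y=0, N_D=2, L=2
Step 1: N_B=0, N_Y=0, N_D=2, L=2
Step 2: N_B=0, N_Y=0, N_D=2, L=2
Step 3: N_B=0, N_Y=0, N_D=2, L=2
Step 4: N_B=0, N_Y=0, N_D=2, L=2
Step 5: N_B=0, N_Y=0, N_D=2, L=2

Answer: 2


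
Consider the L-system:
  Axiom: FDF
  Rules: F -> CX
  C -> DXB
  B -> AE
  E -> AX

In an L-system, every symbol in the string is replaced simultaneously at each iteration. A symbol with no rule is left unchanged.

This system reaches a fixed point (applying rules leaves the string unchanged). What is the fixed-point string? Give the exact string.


Answer: DXAAXXDDXAAXX

Derivation:
Step 0: FDF
Step 1: CXDCX
Step 2: DXBXDDXBX
Step 3: DXAEXDDXAEX
Step 4: DXAAXXDDXAAXX
Step 5: DXAAXXDDXAAXX  (unchanged — fixed point at step 4)


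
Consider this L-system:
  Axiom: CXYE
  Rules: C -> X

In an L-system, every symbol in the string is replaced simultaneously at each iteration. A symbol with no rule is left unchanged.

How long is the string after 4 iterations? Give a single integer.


Step 0: length = 4
Step 1: length = 4
Step 2: length = 4
Step 3: length = 4
Step 4: length = 4

Answer: 4


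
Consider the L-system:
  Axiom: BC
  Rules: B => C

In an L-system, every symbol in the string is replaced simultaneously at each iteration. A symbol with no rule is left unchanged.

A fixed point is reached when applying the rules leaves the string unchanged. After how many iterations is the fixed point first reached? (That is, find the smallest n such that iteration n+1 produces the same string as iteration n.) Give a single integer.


Step 0: BC
Step 1: CC
Step 2: CC  (unchanged — fixed point at step 1)

Answer: 1


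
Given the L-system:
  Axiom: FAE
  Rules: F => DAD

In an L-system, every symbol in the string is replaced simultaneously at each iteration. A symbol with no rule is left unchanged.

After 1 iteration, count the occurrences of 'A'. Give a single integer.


Step 0: FAE  (1 'A')
Step 1: DADAE  (2 'A')

Answer: 2


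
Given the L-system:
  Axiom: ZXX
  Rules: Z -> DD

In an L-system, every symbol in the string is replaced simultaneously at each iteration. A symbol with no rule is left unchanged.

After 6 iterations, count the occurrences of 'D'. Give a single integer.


Answer: 2

Derivation:
Step 0: ZXX  (0 'D')
Step 1: DDXX  (2 'D')
Step 2: DDXX  (2 'D')
Step 3: DDXX  (2 'D')
Step 4: DDXX  (2 'D')
Step 5: DDXX  (2 'D')
Step 6: DDXX  (2 'D')


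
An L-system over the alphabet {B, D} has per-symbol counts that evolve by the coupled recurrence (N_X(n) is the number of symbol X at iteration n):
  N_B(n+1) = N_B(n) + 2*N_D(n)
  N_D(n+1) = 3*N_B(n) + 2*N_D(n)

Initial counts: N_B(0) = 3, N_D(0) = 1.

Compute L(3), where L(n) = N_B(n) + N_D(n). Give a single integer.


Step 0: N_B=3, N_D=1, L=4
Step 1: N_B=5, N_D=11, L=16
Step 2: N_B=27, N_D=37, L=64
Step 3: N_B=101, N_D=155, L=256

Answer: 256


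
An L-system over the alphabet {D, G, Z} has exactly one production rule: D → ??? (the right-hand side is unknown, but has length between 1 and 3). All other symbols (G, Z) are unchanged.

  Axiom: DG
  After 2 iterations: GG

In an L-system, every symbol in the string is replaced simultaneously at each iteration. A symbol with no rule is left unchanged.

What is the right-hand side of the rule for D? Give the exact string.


Answer: G

Derivation:
Trying D → G:
  Step 0: DG
  Step 1: GG
  Step 2: GG
Matches the given result.


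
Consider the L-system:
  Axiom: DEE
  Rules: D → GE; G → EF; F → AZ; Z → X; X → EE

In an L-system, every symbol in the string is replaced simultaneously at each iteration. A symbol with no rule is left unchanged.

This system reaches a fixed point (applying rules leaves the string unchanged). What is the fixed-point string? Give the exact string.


Answer: EAEEEEE

Derivation:
Step 0: DEE
Step 1: GEEE
Step 2: EFEEE
Step 3: EAZEEE
Step 4: EAXEEE
Step 5: EAEEEEE
Step 6: EAEEEEE  (unchanged — fixed point at step 5)


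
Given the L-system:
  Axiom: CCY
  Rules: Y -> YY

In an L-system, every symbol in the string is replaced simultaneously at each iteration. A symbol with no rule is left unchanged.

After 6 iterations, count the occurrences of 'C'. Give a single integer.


Answer: 2

Derivation:
Step 0: CCY  (2 'C')
Step 1: CCYY  (2 'C')
Step 2: CCYYYY  (2 'C')
Step 3: CCYYYYYYYY  (2 'C')
Step 4: CCYYYYYYYYYYYYYYYY  (2 'C')
Step 5: CCYYYYYYYYYYYYYYYYYYYYYYYYYYYYYYYY  (2 'C')
Step 6: CCYYYYYYYYYYYYYYYYYYYYYYYYYYYYYYYYYYYYYYYYYYYYYYYYYYYYYYYYYYYYYYYY  (2 'C')


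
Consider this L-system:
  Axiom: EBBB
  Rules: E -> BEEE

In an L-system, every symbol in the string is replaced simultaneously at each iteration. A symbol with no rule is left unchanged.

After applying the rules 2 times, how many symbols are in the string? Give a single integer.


Answer: 16

Derivation:
Step 0: length = 4
Step 1: length = 7
Step 2: length = 16


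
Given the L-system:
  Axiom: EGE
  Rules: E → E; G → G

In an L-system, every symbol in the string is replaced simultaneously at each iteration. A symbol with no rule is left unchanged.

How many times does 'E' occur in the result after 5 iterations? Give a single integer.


Answer: 2

Derivation:
Step 0: EGE  (2 'E')
Step 1: EGE  (2 'E')
Step 2: EGE  (2 'E')
Step 3: EGE  (2 'E')
Step 4: EGE  (2 'E')
Step 5: EGE  (2 'E')


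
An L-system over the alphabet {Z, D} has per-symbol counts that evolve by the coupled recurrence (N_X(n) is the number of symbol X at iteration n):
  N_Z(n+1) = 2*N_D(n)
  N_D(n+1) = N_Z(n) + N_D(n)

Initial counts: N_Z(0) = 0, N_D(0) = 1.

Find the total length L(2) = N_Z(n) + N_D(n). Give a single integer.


Step 0: N_Z=0, N_D=1, L=1
Step 1: N_Z=2, N_D=1, L=3
Step 2: N_Z=2, N_D=3, L=5

Answer: 5


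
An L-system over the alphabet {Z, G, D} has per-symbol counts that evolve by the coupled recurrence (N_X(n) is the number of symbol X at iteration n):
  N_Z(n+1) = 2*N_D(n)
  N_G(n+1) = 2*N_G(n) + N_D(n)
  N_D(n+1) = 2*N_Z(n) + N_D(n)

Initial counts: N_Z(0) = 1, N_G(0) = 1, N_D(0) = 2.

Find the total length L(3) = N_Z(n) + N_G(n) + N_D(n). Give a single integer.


Answer: 88

Derivation:
Step 0: N_Z=1, N_G=1, N_D=2, L=4
Step 1: N_Z=4, N_G=4, N_D=4, L=12
Step 2: N_Z=8, N_G=12, N_D=12, L=32
Step 3: N_Z=24, N_G=36, N_D=28, L=88


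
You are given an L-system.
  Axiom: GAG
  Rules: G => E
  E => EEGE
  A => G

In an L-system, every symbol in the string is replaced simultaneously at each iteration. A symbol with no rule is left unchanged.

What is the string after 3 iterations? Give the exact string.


Answer: EEGEEEGEEEEGEEEGEEEGEEEGEEEEGE

Derivation:
Step 0: GAG
Step 1: EGE
Step 2: EEGEEEEGE
Step 3: EEGEEEGEEEEGEEEGEEEGEEEGEEEEGE


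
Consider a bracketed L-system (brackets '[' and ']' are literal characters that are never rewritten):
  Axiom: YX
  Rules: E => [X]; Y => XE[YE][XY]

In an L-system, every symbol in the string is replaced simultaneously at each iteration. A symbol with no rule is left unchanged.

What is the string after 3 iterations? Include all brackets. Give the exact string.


Answer: X[X][X[X][XE[YE][XY][X]][XXE[YE][XY]][X]][XX[X][XE[YE][XY][X]][XXE[YE][XY]]]X

Derivation:
Step 0: YX
Step 1: XE[YE][XY]X
Step 2: X[X][XE[YE][XY][X]][XXE[YE][XY]]X
Step 3: X[X][X[X][XE[YE][XY][X]][XXE[YE][XY]][X]][XX[X][XE[YE][XY][X]][XXE[YE][XY]]]X


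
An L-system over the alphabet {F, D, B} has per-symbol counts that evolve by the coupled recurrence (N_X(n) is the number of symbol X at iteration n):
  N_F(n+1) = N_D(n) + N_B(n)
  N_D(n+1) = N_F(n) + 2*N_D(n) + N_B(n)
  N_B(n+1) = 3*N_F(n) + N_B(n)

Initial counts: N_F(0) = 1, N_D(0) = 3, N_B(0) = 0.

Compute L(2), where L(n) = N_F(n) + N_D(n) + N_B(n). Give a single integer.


Step 0: N_F=1, N_D=3, N_B=0, L=4
Step 1: N_F=3, N_D=7, N_B=3, L=13
Step 2: N_F=10, N_D=20, N_B=12, L=42

Answer: 42


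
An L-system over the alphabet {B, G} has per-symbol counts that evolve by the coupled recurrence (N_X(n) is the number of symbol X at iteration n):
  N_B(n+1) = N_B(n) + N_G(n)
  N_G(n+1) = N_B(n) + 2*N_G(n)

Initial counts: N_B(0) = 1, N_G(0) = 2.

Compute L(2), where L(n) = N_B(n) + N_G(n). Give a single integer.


Step 0: N_B=1, N_G=2, L=3
Step 1: N_B=3, N_G=5, L=8
Step 2: N_B=8, N_G=13, L=21

Answer: 21


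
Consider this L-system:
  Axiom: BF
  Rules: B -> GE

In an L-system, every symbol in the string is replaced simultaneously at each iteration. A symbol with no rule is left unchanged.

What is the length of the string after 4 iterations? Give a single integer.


Step 0: length = 2
Step 1: length = 3
Step 2: length = 3
Step 3: length = 3
Step 4: length = 3

Answer: 3


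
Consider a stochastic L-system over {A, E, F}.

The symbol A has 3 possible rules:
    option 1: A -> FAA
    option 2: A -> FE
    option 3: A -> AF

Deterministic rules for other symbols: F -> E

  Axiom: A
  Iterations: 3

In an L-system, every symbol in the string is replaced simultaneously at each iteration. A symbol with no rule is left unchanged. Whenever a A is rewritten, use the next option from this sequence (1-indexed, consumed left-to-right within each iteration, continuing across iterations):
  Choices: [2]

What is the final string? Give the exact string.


Answer: EE

Derivation:
Step 0: A
Step 1: FE  (used choices [2])
Step 2: EE  (used choices [])
Step 3: EE  (used choices [])


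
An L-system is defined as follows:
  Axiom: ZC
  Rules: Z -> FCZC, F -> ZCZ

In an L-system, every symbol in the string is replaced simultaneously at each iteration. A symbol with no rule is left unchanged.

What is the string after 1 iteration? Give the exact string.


Answer: FCZCC

Derivation:
Step 0: ZC
Step 1: FCZCC


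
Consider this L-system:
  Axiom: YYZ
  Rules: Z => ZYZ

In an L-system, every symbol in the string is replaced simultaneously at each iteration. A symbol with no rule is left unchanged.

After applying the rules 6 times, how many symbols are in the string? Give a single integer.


Step 0: length = 3
Step 1: length = 5
Step 2: length = 9
Step 3: length = 17
Step 4: length = 33
Step 5: length = 65
Step 6: length = 129

Answer: 129


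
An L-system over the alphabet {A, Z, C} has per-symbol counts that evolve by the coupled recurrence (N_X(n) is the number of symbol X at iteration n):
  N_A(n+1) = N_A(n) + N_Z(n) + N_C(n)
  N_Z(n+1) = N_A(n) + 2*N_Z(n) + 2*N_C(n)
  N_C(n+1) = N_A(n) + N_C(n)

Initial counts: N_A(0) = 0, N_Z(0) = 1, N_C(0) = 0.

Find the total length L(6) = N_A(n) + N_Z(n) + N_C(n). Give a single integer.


Answer: 872

Derivation:
Step 0: N_A=0, N_Z=1, N_C=0, L=1
Step 1: N_A=1, N_Z=2, N_C=0, L=3
Step 2: N_A=3, N_Z=5, N_C=1, L=9
Step 3: N_A=9, N_Z=15, N_C=4, L=28
Step 4: N_A=28, N_Z=47, N_C=13, L=88
Step 5: N_A=88, N_Z=148, N_C=41, L=277
Step 6: N_A=277, N_Z=466, N_C=129, L=872


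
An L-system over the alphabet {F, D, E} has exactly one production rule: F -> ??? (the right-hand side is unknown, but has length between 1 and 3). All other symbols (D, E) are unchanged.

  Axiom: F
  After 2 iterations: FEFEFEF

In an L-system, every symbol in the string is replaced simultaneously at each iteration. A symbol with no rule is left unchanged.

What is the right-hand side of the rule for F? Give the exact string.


Answer: FEF

Derivation:
Trying F -> FEF:
  Step 0: F
  Step 1: FEF
  Step 2: FEFEFEF
Matches the given result.


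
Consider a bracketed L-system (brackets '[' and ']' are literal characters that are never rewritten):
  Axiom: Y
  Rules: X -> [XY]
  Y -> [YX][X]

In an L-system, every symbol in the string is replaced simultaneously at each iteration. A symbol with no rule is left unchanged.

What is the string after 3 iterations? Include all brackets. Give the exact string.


Step 0: Y
Step 1: [YX][X]
Step 2: [[YX][X][XY]][[XY]]
Step 3: [[[YX][X][XY]][[XY]][[XY][YX][X]]][[[XY][YX][X]]]

Answer: [[[YX][X][XY]][[XY]][[XY][YX][X]]][[[XY][YX][X]]]


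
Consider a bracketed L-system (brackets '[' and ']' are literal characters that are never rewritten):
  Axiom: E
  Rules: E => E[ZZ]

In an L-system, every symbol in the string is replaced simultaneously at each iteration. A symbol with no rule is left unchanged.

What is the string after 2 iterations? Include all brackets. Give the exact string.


Answer: E[ZZ][ZZ]

Derivation:
Step 0: E
Step 1: E[ZZ]
Step 2: E[ZZ][ZZ]


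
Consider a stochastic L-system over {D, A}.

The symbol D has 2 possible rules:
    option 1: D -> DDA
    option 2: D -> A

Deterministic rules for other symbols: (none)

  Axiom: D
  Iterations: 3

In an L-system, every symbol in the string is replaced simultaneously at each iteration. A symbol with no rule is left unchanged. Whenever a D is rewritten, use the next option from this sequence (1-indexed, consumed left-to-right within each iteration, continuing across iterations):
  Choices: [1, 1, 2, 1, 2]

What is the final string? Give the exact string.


Answer: DDAAAAA

Derivation:
Step 0: D
Step 1: DDA  (used choices [1])
Step 2: DDAAA  (used choices [1, 2])
Step 3: DDAAAAA  (used choices [1, 2])


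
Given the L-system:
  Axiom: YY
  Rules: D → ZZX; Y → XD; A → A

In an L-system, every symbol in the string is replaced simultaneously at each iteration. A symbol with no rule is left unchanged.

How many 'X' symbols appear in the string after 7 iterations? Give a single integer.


Step 0: YY  (0 'X')
Step 1: XDXD  (2 'X')
Step 2: XZZXXZZX  (4 'X')
Step 3: XZZXXZZX  (4 'X')
Step 4: XZZXXZZX  (4 'X')
Step 5: XZZXXZZX  (4 'X')
Step 6: XZZXXZZX  (4 'X')
Step 7: XZZXXZZX  (4 'X')

Answer: 4


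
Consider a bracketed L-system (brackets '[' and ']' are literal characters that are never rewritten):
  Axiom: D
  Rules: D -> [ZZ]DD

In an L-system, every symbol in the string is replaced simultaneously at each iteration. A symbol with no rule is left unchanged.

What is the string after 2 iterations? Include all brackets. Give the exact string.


Answer: [ZZ][ZZ]DD[ZZ]DD

Derivation:
Step 0: D
Step 1: [ZZ]DD
Step 2: [ZZ][ZZ]DD[ZZ]DD


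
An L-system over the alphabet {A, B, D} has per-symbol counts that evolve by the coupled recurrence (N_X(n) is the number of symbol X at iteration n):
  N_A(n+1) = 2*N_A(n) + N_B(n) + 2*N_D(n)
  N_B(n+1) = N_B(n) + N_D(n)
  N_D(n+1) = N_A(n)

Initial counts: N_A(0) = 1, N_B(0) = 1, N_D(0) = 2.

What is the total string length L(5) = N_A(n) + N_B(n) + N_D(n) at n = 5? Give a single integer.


Step 0: N_A=1, N_B=1, N_D=2, L=4
Step 1: N_A=7, N_B=3, N_D=1, L=11
Step 2: N_A=19, N_B=4, N_D=7, L=30
Step 3: N_A=56, N_B=11, N_D=19, L=86
Step 4: N_A=161, N_B=30, N_D=56, L=247
Step 5: N_A=464, N_B=86, N_D=161, L=711

Answer: 711


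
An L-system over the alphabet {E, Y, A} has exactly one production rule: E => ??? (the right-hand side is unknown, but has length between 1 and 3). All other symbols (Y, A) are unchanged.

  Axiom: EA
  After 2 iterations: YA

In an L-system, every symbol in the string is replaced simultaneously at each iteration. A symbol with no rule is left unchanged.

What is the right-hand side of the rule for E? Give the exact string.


Trying E => Y:
  Step 0: EA
  Step 1: YA
  Step 2: YA
Matches the given result.

Answer: Y


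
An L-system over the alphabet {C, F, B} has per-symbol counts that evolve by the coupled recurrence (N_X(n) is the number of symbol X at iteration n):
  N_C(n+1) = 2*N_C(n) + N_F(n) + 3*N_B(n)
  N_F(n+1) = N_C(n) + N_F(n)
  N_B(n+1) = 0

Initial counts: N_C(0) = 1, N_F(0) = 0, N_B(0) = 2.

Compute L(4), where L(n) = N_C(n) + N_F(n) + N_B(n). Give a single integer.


Step 0: N_C=1, N_F=0, N_B=2, L=3
Step 1: N_C=8, N_F=1, N_B=0, L=9
Step 2: N_C=17, N_F=9, N_B=0, L=26
Step 3: N_C=43, N_F=26, N_B=0, L=69
Step 4: N_C=112, N_F=69, N_B=0, L=181

Answer: 181


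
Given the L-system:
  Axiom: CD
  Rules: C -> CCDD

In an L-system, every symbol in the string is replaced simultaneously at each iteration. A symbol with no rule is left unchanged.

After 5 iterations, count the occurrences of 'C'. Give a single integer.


Step 0: CD  (1 'C')
Step 1: CCDDD  (2 'C')
Step 2: CCDDCCDDDDD  (4 'C')
Step 3: CCDDCCDDDDCCDDCCDDDDDDD  (8 'C')
Step 4: CCDDCCDDDDCCDDCCDDDDDDCCDDCCDDDDCCDDCCDDDDDDDDD  (16 'C')
Step 5: CCDDCCDDDDCCDDCCDDDDDDCCDDCCDDDDCCDDCCDDDDDDDDCCDDCCDDDDCCDDCCDDDDDDCCDDCCDDDDCCDDCCDDDDDDDDDDD  (32 'C')

Answer: 32


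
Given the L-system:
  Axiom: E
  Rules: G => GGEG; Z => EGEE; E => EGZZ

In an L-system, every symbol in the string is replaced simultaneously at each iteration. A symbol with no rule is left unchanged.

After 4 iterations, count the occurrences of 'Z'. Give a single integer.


Answer: 40

Derivation:
Step 0: E  (0 'Z')
Step 1: EGZZ  (2 'Z')
Step 2: EGZZGGEGEGEEEGEE  (2 'Z')
Step 3: EGZZGGEGEGEEEGEEGGEGGGEGEGZZGGEGEGZZGGEGEGZZEGZZEGZZGGEGEGZZEGZZ  (16 'Z')
Step 4: EGZZGGEGEGEEEGEEGGEGGGEGEGZZGGEGEGZZGGEGEGZZEGZZEGZZGGEGEGZZEGZZGGEGGGEGEGZZGGEGGGEGGGEGEGZZGGEGEGZZGGEGEGEEEGEEGGEGGGEGEGZZGGEGEGZZGGEGEGEEEGEEGGEGGGEGEGZZGGEGEGZZGGEGEGEEEGEEEGZZGGEGEGEEEGEEEGZZGGEGEGEEEGEEGGEGGGEGEGZZGGEGEGZZGGEGEGEEEGEEEGZZGGEGEGEEEGEE  (40 'Z')


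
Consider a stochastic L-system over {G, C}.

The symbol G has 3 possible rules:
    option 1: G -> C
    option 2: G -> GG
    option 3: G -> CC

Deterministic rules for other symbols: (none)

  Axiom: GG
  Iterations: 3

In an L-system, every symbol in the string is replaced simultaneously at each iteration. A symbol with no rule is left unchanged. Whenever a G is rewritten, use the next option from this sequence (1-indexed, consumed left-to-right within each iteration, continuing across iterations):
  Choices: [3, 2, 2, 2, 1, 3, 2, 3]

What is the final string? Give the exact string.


Answer: CCCCCGGCC

Derivation:
Step 0: GG
Step 1: CCGG  (used choices [3, 2])
Step 2: CCGGGG  (used choices [2, 2])
Step 3: CCCCCGGCC  (used choices [1, 3, 2, 3])


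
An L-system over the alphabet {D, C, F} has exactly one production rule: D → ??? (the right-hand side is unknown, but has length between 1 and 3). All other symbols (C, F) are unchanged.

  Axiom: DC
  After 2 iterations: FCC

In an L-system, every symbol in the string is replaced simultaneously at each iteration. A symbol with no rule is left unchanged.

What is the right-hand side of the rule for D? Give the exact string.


Trying D → FC:
  Step 0: DC
  Step 1: FCC
  Step 2: FCC
Matches the given result.

Answer: FC


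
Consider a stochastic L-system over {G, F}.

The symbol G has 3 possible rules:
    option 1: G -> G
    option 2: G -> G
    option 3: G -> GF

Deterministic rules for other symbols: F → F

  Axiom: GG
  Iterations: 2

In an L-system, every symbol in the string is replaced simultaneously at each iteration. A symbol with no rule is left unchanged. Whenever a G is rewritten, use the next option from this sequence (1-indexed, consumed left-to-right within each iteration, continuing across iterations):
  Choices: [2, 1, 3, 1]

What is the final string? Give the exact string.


Step 0: GG
Step 1: GG  (used choices [2, 1])
Step 2: GFG  (used choices [3, 1])

Answer: GFG


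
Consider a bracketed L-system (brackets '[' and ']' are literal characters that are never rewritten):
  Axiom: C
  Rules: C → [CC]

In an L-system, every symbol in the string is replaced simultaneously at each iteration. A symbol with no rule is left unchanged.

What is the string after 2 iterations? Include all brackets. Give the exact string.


Answer: [[CC][CC]]

Derivation:
Step 0: C
Step 1: [CC]
Step 2: [[CC][CC]]


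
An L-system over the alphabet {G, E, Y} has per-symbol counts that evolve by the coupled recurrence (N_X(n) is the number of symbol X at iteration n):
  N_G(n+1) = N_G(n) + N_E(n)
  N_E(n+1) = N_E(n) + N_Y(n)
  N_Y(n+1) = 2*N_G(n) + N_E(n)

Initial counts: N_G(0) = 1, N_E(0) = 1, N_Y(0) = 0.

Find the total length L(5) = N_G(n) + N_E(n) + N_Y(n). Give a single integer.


Answer: 128

Derivation:
Step 0: N_G=1, N_E=1, N_Y=0, L=2
Step 1: N_G=2, N_E=1, N_Y=3, L=6
Step 2: N_G=3, N_E=4, N_Y=5, L=12
Step 3: N_G=7, N_E=9, N_Y=10, L=26
Step 4: N_G=16, N_E=19, N_Y=23, L=58
Step 5: N_G=35, N_E=42, N_Y=51, L=128


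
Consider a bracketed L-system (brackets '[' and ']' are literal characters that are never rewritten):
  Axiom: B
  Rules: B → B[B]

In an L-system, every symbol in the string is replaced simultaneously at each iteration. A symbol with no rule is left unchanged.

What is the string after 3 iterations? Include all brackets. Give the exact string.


Answer: B[B][B[B]][B[B][B[B]]]

Derivation:
Step 0: B
Step 1: B[B]
Step 2: B[B][B[B]]
Step 3: B[B][B[B]][B[B][B[B]]]


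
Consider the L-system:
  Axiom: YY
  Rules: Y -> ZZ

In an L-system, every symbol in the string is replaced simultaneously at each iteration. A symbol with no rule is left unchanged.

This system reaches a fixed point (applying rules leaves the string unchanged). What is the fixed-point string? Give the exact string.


Answer: ZZZZ

Derivation:
Step 0: YY
Step 1: ZZZZ
Step 2: ZZZZ  (unchanged — fixed point at step 1)


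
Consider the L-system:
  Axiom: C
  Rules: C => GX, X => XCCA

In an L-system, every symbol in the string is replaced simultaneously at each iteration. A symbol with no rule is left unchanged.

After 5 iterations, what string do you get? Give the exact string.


Answer: GXCCAGXGXAGXCCAGXCCAAGXCCAGXGXAGXCCAGXGXAA

Derivation:
Step 0: C
Step 1: GX
Step 2: GXCCA
Step 3: GXCCAGXGXA
Step 4: GXCCAGXGXAGXCCAGXCCAA
Step 5: GXCCAGXGXAGXCCAGXCCAAGXCCAGXGXAGXCCAGXGXAA


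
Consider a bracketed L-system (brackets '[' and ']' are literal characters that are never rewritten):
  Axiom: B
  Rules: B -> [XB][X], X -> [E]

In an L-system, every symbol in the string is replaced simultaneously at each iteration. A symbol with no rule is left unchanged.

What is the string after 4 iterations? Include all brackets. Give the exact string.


Step 0: B
Step 1: [XB][X]
Step 2: [[E][XB][X]][[E]]
Step 3: [[E][[E][XB][X]][[E]]][[E]]
Step 4: [[E][[E][[E][XB][X]][[E]]][[E]]][[E]]

Answer: [[E][[E][[E][XB][X]][[E]]][[E]]][[E]]


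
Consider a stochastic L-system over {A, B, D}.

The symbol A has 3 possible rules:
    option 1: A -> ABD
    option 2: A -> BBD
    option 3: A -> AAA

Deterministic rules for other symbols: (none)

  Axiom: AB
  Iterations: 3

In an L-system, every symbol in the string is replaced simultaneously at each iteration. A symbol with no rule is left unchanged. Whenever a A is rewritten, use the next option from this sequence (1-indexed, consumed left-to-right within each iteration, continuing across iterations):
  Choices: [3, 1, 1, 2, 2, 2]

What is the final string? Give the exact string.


Step 0: AB
Step 1: AAAB  (used choices [3])
Step 2: ABDABDBBDB  (used choices [1, 1, 2])
Step 3: BBDBDBBDBDBBDB  (used choices [2, 2])

Answer: BBDBDBBDBDBBDB


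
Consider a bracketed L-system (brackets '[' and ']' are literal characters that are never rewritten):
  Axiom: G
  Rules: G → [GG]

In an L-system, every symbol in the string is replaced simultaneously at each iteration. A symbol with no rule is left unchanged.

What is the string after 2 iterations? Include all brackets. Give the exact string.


Step 0: G
Step 1: [GG]
Step 2: [[GG][GG]]

Answer: [[GG][GG]]


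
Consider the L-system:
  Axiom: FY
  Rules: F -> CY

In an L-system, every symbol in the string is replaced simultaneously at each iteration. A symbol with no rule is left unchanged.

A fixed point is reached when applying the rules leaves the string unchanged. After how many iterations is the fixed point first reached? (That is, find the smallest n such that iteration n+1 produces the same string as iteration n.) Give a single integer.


Answer: 1

Derivation:
Step 0: FY
Step 1: CYY
Step 2: CYY  (unchanged — fixed point at step 1)


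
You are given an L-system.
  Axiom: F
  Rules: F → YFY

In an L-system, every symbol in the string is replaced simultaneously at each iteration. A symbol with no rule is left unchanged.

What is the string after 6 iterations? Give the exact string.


Step 0: F
Step 1: YFY
Step 2: YYFYY
Step 3: YYYFYYY
Step 4: YYYYFYYYY
Step 5: YYYYYFYYYYY
Step 6: YYYYYYFYYYYYY

Answer: YYYYYYFYYYYYY


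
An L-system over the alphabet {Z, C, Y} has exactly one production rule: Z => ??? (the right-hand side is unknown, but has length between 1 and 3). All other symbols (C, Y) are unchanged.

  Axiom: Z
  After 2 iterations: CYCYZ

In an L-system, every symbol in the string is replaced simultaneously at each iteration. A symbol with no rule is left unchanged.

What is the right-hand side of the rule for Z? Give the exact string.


Trying Z => CYZ:
  Step 0: Z
  Step 1: CYZ
  Step 2: CYCYZ
Matches the given result.

Answer: CYZ


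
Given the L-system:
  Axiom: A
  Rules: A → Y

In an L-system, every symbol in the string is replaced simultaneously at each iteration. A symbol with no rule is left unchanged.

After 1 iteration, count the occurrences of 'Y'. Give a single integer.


Step 0: A  (0 'Y')
Step 1: Y  (1 'Y')

Answer: 1


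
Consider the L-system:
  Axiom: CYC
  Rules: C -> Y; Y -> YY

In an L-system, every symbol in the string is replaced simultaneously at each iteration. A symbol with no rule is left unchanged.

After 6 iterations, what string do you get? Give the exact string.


Step 0: CYC
Step 1: YYYY
Step 2: YYYYYYYY
Step 3: YYYYYYYYYYYYYYYY
Step 4: YYYYYYYYYYYYYYYYYYYYYYYYYYYYYYYY
Step 5: YYYYYYYYYYYYYYYYYYYYYYYYYYYYYYYYYYYYYYYYYYYYYYYYYYYYYYYYYYYYYYYY
Step 6: YYYYYYYYYYYYYYYYYYYYYYYYYYYYYYYYYYYYYYYYYYYYYYYYYYYYYYYYYYYYYYYYYYYYYYYYYYYYYYYYYYYYYYYYYYYYYYYYYYYYYYYYYYYYYYYYYYYYYYYYYYYYYYYY

Answer: YYYYYYYYYYYYYYYYYYYYYYYYYYYYYYYYYYYYYYYYYYYYYYYYYYYYYYYYYYYYYYYYYYYYYYYYYYYYYYYYYYYYYYYYYYYYYYYYYYYYYYYYYYYYYYYYYYYYYYYYYYYYYYYY


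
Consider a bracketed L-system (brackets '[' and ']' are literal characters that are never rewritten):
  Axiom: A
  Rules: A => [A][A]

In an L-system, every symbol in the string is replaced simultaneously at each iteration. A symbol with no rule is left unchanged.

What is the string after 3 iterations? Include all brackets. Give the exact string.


Answer: [[[A][A]][[A][A]]][[[A][A]][[A][A]]]

Derivation:
Step 0: A
Step 1: [A][A]
Step 2: [[A][A]][[A][A]]
Step 3: [[[A][A]][[A][A]]][[[A][A]][[A][A]]]


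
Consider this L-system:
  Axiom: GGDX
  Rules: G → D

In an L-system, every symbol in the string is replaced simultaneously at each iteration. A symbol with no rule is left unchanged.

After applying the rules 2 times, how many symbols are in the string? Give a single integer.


Step 0: length = 4
Step 1: length = 4
Step 2: length = 4

Answer: 4


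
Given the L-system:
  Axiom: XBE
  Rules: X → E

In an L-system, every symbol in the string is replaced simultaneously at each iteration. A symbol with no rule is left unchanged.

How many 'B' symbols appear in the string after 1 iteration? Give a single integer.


Answer: 1

Derivation:
Step 0: XBE  (1 'B')
Step 1: EBE  (1 'B')


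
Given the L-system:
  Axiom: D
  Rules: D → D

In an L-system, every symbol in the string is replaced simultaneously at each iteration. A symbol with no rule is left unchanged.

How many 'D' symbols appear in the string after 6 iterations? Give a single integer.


Step 0: D  (1 'D')
Step 1: D  (1 'D')
Step 2: D  (1 'D')
Step 3: D  (1 'D')
Step 4: D  (1 'D')
Step 5: D  (1 'D')
Step 6: D  (1 'D')

Answer: 1


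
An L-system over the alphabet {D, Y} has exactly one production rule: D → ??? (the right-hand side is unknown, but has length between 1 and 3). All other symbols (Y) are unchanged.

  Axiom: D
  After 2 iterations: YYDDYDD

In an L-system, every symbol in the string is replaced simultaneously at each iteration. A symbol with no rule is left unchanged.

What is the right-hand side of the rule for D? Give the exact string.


Answer: YDD

Derivation:
Trying D → YDD:
  Step 0: D
  Step 1: YDD
  Step 2: YYDDYDD
Matches the given result.


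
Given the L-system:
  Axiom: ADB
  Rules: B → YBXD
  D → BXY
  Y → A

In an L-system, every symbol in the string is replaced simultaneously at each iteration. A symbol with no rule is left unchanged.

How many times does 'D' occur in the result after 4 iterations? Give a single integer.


Step 0: ADB  (1 'D')
Step 1: ABXYYBXD  (1 'D')
Step 2: AYBXDXAAYBXDXBXY  (2 'D')
Step 3: AAYBXDXBXYXAAAYBXDXBXYXYBXDXA  (3 'D')
Step 4: AAAYBXDXBXYXYBXDXAXAAAAYBXDXBXYXYBXDXAXAYBXDXBXYXA  (5 'D')

Answer: 5


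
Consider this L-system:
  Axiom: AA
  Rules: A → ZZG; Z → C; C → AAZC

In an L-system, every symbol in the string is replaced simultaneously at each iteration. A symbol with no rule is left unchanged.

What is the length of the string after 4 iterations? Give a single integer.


Answer: 46

Derivation:
Step 0: length = 2
Step 1: length = 6
Step 2: length = 6
Step 3: length = 18
Step 4: length = 46


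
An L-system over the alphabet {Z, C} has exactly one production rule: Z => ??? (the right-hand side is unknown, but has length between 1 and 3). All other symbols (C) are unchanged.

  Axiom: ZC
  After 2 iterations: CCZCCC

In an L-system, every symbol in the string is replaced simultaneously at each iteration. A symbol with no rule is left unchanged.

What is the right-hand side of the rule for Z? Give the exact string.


Answer: CZC

Derivation:
Trying Z => CZC:
  Step 0: ZC
  Step 1: CZCC
  Step 2: CCZCCC
Matches the given result.
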